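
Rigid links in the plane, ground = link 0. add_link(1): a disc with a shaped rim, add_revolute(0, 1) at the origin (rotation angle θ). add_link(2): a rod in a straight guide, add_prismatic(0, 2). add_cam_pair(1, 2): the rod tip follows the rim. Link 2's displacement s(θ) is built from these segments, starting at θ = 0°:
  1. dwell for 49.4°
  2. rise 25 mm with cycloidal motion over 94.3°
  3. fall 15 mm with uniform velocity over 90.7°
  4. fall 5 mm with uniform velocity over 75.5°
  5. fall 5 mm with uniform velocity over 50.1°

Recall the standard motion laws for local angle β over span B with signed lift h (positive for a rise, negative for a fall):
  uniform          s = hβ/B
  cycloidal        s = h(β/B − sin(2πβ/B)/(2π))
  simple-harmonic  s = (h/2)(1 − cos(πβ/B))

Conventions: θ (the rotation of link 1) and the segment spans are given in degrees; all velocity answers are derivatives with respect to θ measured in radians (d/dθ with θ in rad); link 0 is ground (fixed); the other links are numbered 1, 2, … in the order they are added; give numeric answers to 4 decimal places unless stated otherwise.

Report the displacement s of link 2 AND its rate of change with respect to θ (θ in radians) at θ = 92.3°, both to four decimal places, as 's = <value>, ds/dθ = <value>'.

segment 1 (0° to 49.4°, dwell): s unchanged at 0.0000
θ = 92.3° falls in segment 2 (49.4° to 143.7°, cycloidal, h = 25): β = 92.3 − 49.4 = 42.9°, B = 94.3°; Δs = 25·(0.4549 − sin(2π·0.4549)/(2π)) = 10.2616; s = 0.0000 + 10.2616 = 10.2616
velocity in seg [49.4°–143.7°] (cycloidal), θ in radians: β = 42.9° = 0.7487 rad, B = 94.3° = 1.6458 rad; ds/dθ = (h/B)(1 − cos(2πβ/B)) = (25/1.6458)(1 − cos(2π·0.4549)) = 29.774556 mm/rad

s = 10.2616, ds/dθ = 29.7746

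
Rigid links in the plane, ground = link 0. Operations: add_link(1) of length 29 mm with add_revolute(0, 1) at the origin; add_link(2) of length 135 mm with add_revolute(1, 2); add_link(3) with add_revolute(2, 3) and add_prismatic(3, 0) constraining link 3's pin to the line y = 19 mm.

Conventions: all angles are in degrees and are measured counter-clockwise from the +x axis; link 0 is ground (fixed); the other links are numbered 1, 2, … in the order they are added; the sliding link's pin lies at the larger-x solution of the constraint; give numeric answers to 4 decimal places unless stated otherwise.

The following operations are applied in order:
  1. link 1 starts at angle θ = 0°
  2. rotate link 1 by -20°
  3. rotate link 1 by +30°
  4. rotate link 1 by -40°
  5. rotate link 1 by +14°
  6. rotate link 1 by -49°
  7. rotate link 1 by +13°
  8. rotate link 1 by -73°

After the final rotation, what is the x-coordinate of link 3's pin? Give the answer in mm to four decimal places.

geometry: r = 29 mm, L = 135 mm, e = 19 mm; θ starts at 0°
rotate link 1 by -20°: θ ← 0° -20° = -20°
rotate link 1 by +30°: θ ← -20° +30° = 10°
rotate link 1 by -40°: θ ← 10° -40° = -30°
rotate link 1 by +14°: θ ← -30° +14° = -16°
rotate link 1 by -49°: θ ← -16° -49° = -65°
rotate link 1 by +13°: θ ← -65° +13° = -52°
rotate link 1 by -73°: θ ← -52° -73° = -125°
crank pin P = (r cos θ, r sin θ) = (-16.633717, -23.755409)
h = r sin θ − e = -23.755409 − 19 = -42.755409
x = r cos θ + √(L² − h²) = -16.633717 + 128.050673 = 111.416957

111.4170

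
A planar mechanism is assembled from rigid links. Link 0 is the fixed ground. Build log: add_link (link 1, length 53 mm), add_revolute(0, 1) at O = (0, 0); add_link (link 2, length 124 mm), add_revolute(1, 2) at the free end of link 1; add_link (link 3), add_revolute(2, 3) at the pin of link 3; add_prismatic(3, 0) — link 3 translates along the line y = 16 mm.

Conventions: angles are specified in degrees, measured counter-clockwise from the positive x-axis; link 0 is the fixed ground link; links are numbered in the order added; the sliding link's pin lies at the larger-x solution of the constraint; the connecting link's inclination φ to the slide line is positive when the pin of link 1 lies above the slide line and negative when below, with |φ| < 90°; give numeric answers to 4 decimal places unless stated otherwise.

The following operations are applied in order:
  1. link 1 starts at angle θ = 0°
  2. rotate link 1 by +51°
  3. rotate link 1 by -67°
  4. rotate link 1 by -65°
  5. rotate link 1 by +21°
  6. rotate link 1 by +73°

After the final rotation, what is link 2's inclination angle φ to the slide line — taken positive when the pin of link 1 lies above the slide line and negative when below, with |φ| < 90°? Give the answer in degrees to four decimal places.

geometry: r = 53 mm, L = 124 mm, e = 16 mm; θ starts at 0°
rotate link 1 by +51°: θ ← 0° +51° = 51°
rotate link 1 by -67°: θ ← 51° -67° = -16°
rotate link 1 by -65°: θ ← -16° -65° = -81°
rotate link 1 by +21°: θ ← -81° +21° = -60°
rotate link 1 by +73°: θ ← -60° +73° = 13°
h = r sin θ − e = 11.922406 − 16 = -4.077594
sin φ = h / L = -4.077594 / 124 = -0.03288382
φ = arcsin(-0.03288382) = -1.884444°

-1.8844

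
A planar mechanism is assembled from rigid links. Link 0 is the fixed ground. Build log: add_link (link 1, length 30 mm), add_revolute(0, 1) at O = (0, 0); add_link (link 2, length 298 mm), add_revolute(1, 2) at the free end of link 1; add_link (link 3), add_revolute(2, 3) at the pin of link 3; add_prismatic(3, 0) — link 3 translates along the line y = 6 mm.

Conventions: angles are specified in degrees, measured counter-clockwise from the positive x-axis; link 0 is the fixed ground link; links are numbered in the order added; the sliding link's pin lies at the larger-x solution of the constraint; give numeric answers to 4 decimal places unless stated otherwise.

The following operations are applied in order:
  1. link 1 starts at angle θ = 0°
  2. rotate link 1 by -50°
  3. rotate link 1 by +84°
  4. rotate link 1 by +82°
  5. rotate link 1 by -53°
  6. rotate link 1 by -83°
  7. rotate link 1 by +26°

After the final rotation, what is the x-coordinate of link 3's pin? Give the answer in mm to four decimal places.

geometry: r = 30 mm, L = 298 mm, e = 6 mm; θ starts at 0°
rotate link 1 by -50°: θ ← 0° -50° = -50°
rotate link 1 by +84°: θ ← -50° +84° = 34°
rotate link 1 by +82°: θ ← 34° +82° = 116°
rotate link 1 by -53°: θ ← 116° -53° = 63°
rotate link 1 by -83°: θ ← 63° -83° = -20°
rotate link 1 by +26°: θ ← -20° +26° = 6°
crank pin P = (r cos θ, r sin θ) = (29.835657, 3.135854)
h = r sin θ − e = 3.135854 − 6 = -2.864146
x = r cos θ + √(L² − h²) = 29.835657 + 297.986236 = 327.821893

327.8219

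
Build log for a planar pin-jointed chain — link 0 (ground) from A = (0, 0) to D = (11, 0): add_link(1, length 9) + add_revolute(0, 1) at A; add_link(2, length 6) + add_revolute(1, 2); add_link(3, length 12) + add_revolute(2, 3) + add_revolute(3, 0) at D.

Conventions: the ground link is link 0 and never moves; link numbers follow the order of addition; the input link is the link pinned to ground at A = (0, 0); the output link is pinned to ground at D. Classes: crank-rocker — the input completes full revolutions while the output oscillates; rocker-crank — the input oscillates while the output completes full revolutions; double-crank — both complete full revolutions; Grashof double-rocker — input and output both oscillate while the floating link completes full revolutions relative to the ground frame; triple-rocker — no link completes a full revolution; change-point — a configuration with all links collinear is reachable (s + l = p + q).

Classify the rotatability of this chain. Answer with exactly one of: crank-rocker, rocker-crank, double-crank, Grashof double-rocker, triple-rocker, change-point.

lengths: ground=11, input=9, coupler=6, output=12
sorted: s=6 (shortest), l=12 (longest), p+q=20
s + l = 18 vs p + q = 20
s + l < p + q (Grashof) with shortest = coupler link → Grashof double-rocker

Grashof double-rocker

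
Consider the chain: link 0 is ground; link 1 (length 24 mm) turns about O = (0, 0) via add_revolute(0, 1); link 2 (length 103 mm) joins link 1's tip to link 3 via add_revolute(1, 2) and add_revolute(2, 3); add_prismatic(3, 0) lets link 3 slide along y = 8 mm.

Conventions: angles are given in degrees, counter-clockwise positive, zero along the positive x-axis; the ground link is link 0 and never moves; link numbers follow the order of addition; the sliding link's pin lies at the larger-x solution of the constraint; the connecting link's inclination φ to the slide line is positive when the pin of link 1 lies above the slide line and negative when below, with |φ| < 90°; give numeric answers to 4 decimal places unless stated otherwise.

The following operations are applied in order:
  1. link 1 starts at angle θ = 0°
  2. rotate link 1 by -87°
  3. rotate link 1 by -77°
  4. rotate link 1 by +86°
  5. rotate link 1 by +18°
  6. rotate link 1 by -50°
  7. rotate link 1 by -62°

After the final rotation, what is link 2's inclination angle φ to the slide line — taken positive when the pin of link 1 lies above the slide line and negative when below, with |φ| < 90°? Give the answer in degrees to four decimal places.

geometry: r = 24 mm, L = 103 mm, e = 8 mm; θ starts at 0°
rotate link 1 by -87°: θ ← 0° -87° = -87°
rotate link 1 by -77°: θ ← -87° -77° = -164°
rotate link 1 by +86°: θ ← -164° +86° = -78°
rotate link 1 by +18°: θ ← -78° +18° = -60°
rotate link 1 by -50°: θ ← -60° -50° = -110°
rotate link 1 by -62°: θ ← -110° -62° = -172°
h = r sin θ − e = -3.340154 − 8 = -11.340154
sin φ = h / L = -11.340154 / 103 = -0.11009859
φ = arcsin(-0.11009859) = -6.320999°

-6.3210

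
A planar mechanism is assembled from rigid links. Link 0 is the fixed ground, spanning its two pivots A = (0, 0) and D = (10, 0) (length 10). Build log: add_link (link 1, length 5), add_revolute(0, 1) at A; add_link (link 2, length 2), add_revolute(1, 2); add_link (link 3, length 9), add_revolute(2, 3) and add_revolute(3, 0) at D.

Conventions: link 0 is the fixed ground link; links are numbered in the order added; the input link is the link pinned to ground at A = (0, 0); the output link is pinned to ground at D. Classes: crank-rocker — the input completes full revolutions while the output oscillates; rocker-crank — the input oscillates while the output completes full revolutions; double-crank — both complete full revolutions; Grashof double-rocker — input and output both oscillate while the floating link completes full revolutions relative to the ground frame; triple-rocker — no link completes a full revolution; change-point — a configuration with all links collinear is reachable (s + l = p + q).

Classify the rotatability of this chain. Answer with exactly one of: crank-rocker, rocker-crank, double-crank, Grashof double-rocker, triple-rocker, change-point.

lengths: ground=10, input=5, coupler=2, output=9
sorted: s=2 (shortest), l=10 (longest), p+q=14
s + l = 12 vs p + q = 14
s + l < p + q (Grashof) with shortest = coupler link → Grashof double-rocker

Grashof double-rocker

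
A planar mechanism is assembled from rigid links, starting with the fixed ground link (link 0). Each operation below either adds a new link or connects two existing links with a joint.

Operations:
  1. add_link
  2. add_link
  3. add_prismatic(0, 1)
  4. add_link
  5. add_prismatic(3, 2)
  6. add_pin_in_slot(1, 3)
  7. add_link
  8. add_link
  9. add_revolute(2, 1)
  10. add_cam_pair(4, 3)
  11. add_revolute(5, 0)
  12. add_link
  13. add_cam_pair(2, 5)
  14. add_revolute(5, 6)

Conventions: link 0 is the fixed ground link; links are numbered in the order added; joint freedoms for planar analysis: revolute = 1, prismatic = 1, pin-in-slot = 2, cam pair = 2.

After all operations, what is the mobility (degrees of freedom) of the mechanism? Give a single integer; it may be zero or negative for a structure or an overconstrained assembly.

L=1 J1=0 J2=0
add link → L=2 J1=0 J2=0
add link → L=3 J1=0 J2=0
P@0,1 dof=1 J1 → L=3 J1=1 J2=0
add link → L=4 J1=1 J2=0
P@3,2 dof=1 J1 → L=4 J1=2 J2=0
PS@1,3 dof=2 J2 → L=4 J1=2 J2=1
add link → L=5 J1=2 J2=1
add link → L=6 J1=2 J2=1
R@2,1 dof=1 J1 → L=6 J1=3 J2=1
C@4,3 dof=2 J2 → L=6 J1=3 J2=2
R@5,0 dof=1 J1 → L=6 J1=4 J2=2
add link → L=7 J1=4 J2=2
C@2,5 dof=2 J2 → L=7 J1=4 J2=3
R@5,6 dof=1 J1 → L=7 J1=5 J2=3
M=3(L−1)−2J1−J2=3·6−2·5−3=5

M = 5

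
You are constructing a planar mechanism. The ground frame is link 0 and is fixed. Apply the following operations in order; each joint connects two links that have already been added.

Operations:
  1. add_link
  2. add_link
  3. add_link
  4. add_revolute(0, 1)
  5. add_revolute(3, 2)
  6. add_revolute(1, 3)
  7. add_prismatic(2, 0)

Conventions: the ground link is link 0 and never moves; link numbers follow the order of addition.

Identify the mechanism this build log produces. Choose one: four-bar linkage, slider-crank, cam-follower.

links: 4 (incl. ground); joints: 3 revolute, 1 prismatic, 0 higher (cam) pair, forming one closed loop
4 links, 3 revolutes + 1 prismatic in one loop → slider-crank

slider-crank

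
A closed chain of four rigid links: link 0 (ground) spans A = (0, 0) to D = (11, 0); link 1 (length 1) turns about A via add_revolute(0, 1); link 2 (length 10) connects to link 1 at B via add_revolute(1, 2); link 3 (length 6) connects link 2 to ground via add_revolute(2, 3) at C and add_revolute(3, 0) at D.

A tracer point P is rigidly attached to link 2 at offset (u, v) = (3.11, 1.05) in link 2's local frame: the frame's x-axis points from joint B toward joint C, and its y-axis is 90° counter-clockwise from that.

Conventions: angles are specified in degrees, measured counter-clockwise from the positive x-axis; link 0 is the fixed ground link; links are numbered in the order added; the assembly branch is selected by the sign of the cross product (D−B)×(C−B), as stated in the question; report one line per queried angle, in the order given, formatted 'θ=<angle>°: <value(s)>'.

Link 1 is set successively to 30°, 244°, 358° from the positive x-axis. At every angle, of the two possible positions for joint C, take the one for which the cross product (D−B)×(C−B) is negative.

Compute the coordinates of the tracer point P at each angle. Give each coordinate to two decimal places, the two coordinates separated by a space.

A=(0,0), D=(11.00,0)
θ=30°: B = A + 1.00·(cos30°, sin30°) = (0.8660, 0.5000)
θ=30°: |BD| = 10.1463
θ=30°: circle(B,10.00) ∩ circle(D,6.00): a=8.2270, h=5.6847
θ=30°:   candidates: C₊=(9.3632,5.7724) cross=57.679; C₋=(8.8029,-5.5833) cross=-57.679
θ=30°:   branch - wants cross < 0 → take C=(8.8029,-5.5833) (cross=-57.679)
θ=30°: ex = (C−B)/|BC| = (0.7937,-0.6083); ey = (0.6083,0.7937)
θ=30°: P = B + 3.11·ex + 1.05·ey = (3.9731,-0.5585)
θ=244°: B = A + 1.00·(cos244°, sin244°) = (-0.4384, -0.8988)
θ=244°: |BD| = 11.4736
θ=244°: circle(B,10.00) ∩ circle(D,6.00): a=8.5258, h=5.2259
θ=244°:   candidates: C₊=(7.6519,4.9790) cross=59.960; C₋=(8.4706,-5.4408) cross=-59.960
θ=244°:   branch - wants cross < 0 → take C=(8.4706,-5.4408) (cross=-59.960)
θ=244°: ex = (C−B)/|BC| = (0.8909,-0.4542); ey = (0.4542,0.8909)
θ=244°: P = B + 3.11·ex + 1.05·ey = (2.8092,-1.3759)
θ=358°: B = A + 1.00·(cos358°, sin358°) = (0.9994, -0.0349)
θ=358°: |BD| = 10.0007
θ=358°: circle(B,10.00) ∩ circle(D,6.00): a=8.2001, h=5.7235
θ=358°:   candidates: C₊=(9.1795,5.7171) cross=57.238; C₋=(9.2194,-5.7297) cross=-57.238
θ=358°:   branch - wants cross < 0 → take C=(9.2194,-5.7297) (cross=-57.238)
θ=358°: ex = (C−B)/|BC| = (0.8220,-0.5695); ey = (0.5695,0.8220)
θ=358°: P = B + 3.11·ex + 1.05·ey = (4.1538,-0.9429)

θ=30°: 3.97 -0.56
θ=244°: 2.81 -1.38
θ=358°: 4.15 -0.94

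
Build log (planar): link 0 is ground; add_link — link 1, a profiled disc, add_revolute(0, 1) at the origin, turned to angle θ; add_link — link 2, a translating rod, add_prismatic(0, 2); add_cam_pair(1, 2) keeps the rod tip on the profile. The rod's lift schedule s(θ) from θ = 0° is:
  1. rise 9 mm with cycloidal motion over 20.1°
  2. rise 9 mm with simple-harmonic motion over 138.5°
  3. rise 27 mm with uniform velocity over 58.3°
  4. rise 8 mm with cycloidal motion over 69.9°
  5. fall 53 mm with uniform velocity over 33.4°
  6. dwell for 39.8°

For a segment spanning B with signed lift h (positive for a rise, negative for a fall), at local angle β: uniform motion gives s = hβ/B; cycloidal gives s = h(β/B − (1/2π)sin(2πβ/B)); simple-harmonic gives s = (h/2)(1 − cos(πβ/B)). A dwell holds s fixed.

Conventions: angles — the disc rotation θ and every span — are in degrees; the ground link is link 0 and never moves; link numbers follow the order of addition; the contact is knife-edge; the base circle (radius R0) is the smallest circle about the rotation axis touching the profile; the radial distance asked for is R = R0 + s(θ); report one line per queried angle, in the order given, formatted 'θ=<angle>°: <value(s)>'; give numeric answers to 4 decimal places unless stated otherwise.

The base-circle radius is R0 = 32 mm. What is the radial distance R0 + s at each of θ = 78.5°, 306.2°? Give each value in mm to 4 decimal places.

seg 1 [0°–20.1°] cycloidal, h=9: full span → s += 9 → s = 9.0000
seg 2 [20.1°–158.6°] simple-harmonic, h=9: θ=78.5° here. β=58.4, B=138.5. 9/2·(1 − cos(π·0.4217)) = 3.4036 → s = 12.4036
seg 2 [20.1°–158.6°] simple-harmonic, h=9: full span → s += 9 → s = 18.0000
seg 3 [158.6°–216.9°] uniform, h=27: full span → s += 27 → s = 45.0000
seg 4 [216.9°–286.8°] cycloidal, h=8: full span → s += 8 → s = 53.0000
seg 5 [286.8°–320.2°] uniform, h=-53: θ=306.2° here. β=19.4, B=33.4. -53·19.4/33.4 = -30.7844 → s = 22.2156
θ=78.5°: R = R0 + s = 32 + 12.4036 = 44.4036
θ=306.2°: R = R0 + s = 32 + 22.2156 = 54.2156

θ=78.5°: 44.4036
θ=306.2°: 54.2156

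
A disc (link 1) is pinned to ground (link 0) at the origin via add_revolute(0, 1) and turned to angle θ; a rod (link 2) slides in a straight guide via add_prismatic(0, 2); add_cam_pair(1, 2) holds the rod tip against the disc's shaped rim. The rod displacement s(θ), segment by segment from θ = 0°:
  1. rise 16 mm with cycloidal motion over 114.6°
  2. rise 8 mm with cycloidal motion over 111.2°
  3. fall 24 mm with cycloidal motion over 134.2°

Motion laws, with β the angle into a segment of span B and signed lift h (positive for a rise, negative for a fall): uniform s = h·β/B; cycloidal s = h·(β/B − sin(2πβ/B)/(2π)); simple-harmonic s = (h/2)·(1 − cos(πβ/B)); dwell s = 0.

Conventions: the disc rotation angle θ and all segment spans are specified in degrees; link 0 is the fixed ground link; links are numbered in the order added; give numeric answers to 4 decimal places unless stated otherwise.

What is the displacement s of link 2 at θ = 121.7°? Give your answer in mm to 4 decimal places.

segment 1 (0° to 114.6°, cycloidal, h = 16) is passed completely: s = 0.0000 + (16) = 16.0000
θ = 121.7° falls in segment 2 (114.6° to 225.8°, cycloidal, h = 8): β = 121.7 − 114.6 = 7.1°, B = 111.2°; Δs = 8·(0.0638 − sin(2π·0.0638)/(2π)) = 0.0136; s = 16.0000 + 0.0136 = 16.0136

16.0136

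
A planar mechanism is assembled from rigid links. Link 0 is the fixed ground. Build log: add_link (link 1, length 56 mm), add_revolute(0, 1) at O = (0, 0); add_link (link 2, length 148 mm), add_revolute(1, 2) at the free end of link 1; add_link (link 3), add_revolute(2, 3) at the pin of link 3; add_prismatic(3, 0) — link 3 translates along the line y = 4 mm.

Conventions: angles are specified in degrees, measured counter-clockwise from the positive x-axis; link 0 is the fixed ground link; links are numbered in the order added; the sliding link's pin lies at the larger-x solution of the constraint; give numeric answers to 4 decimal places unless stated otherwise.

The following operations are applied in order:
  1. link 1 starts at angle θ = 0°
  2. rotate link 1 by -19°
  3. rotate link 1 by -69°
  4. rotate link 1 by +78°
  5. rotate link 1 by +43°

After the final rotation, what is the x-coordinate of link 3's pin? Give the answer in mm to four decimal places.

geometry: r = 56 mm, L = 148 mm, e = 4 mm; θ starts at 0°
rotate link 1 by -19°: θ ← 0° -19° = -19°
rotate link 1 by -69°: θ ← -19° -69° = -88°
rotate link 1 by +78°: θ ← -88° +78° = -10°
rotate link 1 by +43°: θ ← -10° +43° = 33°
crank pin P = (r cos θ, r sin θ) = (46.965552, 30.499786)
h = r sin θ − e = 30.499786 − 4 = 26.499786
x = r cos θ + √(L² − h²) = 46.965552 + 145.608246 = 192.573798

192.5738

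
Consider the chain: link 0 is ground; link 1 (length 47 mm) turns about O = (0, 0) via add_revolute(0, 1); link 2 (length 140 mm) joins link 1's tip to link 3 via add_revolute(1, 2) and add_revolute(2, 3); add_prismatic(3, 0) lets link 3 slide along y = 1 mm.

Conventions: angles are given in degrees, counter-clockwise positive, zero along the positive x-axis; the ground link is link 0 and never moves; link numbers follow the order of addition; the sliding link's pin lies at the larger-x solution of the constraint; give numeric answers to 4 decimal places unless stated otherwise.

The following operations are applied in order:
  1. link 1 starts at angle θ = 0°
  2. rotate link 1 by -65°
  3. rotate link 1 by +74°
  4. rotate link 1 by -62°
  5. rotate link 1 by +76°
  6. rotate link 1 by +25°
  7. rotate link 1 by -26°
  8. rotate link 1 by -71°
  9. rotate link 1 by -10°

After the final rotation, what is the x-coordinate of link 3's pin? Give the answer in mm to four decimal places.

geometry: r = 47 mm, L = 140 mm, e = 1 mm; θ starts at 0°
rotate link 1 by -65°: θ ← 0° -65° = -65°
rotate link 1 by +74°: θ ← -65° +74° = 9°
rotate link 1 by -62°: θ ← 9° -62° = -53°
rotate link 1 by +76°: θ ← -53° +76° = 23°
rotate link 1 by +25°: θ ← 23° +25° = 48°
rotate link 1 by -26°: θ ← 48° -26° = 22°
rotate link 1 by -71°: θ ← 22° -71° = -49°
rotate link 1 by -10°: θ ← -49° -10° = -59°
crank pin P = (r cos θ, r sin θ) = (24.206790, -40.286863)
h = r sin θ − e = -40.286863 − 1 = -41.286863
x = r cos θ + √(L² − h²) = 24.206790 + 133.773671 = 157.980460

157.9805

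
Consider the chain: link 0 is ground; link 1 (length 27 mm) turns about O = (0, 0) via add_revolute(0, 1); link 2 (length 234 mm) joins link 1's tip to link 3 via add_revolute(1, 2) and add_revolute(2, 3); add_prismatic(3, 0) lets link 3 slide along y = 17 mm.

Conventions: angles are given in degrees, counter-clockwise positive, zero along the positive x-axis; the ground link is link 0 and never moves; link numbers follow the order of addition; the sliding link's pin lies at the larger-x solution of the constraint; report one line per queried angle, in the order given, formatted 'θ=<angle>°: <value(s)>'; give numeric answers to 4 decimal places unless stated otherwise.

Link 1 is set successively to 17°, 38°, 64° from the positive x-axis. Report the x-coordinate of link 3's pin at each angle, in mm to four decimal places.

geometry: r = 27 mm, L = 234 mm, e = 17 mm
θ=17°: crank pin P = (r cos θ, r sin θ) = (25.820228, 7.894036)
θ=17°: h = r sin θ − e = 7.894036 − 17 = -9.105964
θ=17°: x = r cos θ + √(L² − h²) = 25.820228 + 233.822756 = 259.642985
θ=38°: crank pin P = (r cos θ, r sin θ) = (21.276290, 16.622860)
θ=38°: h = r sin θ − e = 16.622860 − 17 = -0.377140
θ=38°: x = r cos θ + √(L² − h²) = 21.276290 + 233.999696 = 255.275986
θ=64°: crank pin P = (r cos θ, r sin θ) = (11.836021, 24.267439)
θ=64°: h = r sin θ − e = 24.267439 − 17 = 7.267439
θ=64°: x = r cos θ + √(L² − h²) = 11.836021 + 233.887119 = 245.723140

θ=17°: 259.6430
θ=38°: 255.2760
θ=64°: 245.7231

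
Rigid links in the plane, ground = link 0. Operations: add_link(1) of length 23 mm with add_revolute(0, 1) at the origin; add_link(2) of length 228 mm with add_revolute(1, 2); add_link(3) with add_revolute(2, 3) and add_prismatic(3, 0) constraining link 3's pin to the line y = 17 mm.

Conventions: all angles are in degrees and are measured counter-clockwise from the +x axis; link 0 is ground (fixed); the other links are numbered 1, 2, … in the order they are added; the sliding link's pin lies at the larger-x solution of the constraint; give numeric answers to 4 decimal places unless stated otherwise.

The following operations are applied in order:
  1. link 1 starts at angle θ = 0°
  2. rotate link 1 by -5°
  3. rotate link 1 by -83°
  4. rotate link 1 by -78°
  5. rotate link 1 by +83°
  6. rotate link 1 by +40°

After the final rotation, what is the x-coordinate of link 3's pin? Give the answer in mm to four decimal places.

geometry: r = 23 mm, L = 228 mm, e = 17 mm; θ starts at 0°
rotate link 1 by -5°: θ ← 0° -5° = -5°
rotate link 1 by -83°: θ ← -5° -83° = -88°
rotate link 1 by -78°: θ ← -88° -78° = -166°
rotate link 1 by +83°: θ ← -166° +83° = -83°
rotate link 1 by +40°: θ ← -83° +40° = -43°
crank pin P = (r cos θ, r sin θ) = (16.821135, -15.685962)
h = r sin θ − e = -15.685962 − 17 = -32.685962
x = r cos θ + √(L² − h²) = 16.821135 + 225.644915 = 242.466051

242.4661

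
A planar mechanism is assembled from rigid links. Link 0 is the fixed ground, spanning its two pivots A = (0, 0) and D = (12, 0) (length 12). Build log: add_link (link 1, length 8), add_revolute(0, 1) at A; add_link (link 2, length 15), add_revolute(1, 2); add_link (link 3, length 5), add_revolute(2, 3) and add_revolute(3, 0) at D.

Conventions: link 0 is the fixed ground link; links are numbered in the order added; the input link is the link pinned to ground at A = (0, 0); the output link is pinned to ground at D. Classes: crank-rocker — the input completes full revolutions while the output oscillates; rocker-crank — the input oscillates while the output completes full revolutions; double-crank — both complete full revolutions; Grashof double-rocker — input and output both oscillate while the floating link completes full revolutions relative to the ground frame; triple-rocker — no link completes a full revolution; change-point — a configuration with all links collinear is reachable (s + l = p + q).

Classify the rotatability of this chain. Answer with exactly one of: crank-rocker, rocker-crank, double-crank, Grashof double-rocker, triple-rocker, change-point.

lengths: ground=12, input=8, coupler=15, output=5
sorted: s=5 (shortest), l=15 (longest), p+q=20
s + l = 20 vs p + q = 20
s + l = p + q → change-point (collinear configuration reachable)

change-point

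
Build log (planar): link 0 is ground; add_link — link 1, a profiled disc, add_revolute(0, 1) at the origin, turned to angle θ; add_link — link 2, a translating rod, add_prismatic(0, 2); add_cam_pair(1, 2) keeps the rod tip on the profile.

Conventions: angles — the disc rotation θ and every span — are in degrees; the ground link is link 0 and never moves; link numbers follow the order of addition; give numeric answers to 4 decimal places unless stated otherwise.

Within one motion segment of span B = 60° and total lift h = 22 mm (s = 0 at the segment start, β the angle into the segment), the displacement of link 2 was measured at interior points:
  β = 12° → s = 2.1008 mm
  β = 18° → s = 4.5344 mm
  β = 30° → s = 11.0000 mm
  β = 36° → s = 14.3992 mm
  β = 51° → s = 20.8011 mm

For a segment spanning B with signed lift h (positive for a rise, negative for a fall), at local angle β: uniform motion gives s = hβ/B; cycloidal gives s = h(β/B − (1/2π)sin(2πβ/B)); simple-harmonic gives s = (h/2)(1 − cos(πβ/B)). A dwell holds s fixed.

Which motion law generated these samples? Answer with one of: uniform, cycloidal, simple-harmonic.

candidates at β/B = r: uniform s = h·r (linear in β); cycloidal s = h·(r − sin(2πr)/(2π)); simple-harmonic s = (h/2)(1 − cos(πr))
β=12°: printed 2.1008 | uniform 4.4000, cycloidal 1.0700, simple-harmonic 2.1008
β=18°: printed 4.5344 | uniform 6.6000, cycloidal 3.2700, simple-harmonic 4.5344
β=30°: printed 11.0000 | uniform 11.0000, cycloidal 11.0000, simple-harmonic 11.0000
β=36°: printed 14.3992 | uniform 13.2000, cycloidal 15.2581, simple-harmonic 14.3992
β=51°: printed 20.8011 | uniform 18.7000, cycloidal 21.5327, simple-harmonic 20.8011
only one law matches every sample → simple-harmonic

simple-harmonic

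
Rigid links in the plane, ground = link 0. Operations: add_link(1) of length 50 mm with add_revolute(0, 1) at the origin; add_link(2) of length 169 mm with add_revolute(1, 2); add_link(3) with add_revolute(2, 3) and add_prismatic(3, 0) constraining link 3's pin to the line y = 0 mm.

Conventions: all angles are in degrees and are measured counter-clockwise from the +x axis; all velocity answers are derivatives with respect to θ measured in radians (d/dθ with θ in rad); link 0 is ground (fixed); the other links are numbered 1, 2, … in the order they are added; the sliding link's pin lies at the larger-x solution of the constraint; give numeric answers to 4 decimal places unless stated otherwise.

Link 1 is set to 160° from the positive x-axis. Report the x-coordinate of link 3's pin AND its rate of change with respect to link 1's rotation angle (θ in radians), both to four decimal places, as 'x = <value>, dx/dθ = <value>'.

geometry: r = 50 mm, L = 169 mm, e = 0 mm
crank pin P = (r cos θ, r sin θ) = (-46.984631, 17.101007)
h = r sin θ − e = 17.101007 − 0 = 17.101007
x = r cos θ + √(L² − h²) = -46.984631 + 168.132554 = 121.147922
dx/dθ = −r sin θ − h·r cos θ/√(L² − h²) (θ in radians; h = 17.101007) = -12.322132

x = 121.1479, dx/dθ = -12.3221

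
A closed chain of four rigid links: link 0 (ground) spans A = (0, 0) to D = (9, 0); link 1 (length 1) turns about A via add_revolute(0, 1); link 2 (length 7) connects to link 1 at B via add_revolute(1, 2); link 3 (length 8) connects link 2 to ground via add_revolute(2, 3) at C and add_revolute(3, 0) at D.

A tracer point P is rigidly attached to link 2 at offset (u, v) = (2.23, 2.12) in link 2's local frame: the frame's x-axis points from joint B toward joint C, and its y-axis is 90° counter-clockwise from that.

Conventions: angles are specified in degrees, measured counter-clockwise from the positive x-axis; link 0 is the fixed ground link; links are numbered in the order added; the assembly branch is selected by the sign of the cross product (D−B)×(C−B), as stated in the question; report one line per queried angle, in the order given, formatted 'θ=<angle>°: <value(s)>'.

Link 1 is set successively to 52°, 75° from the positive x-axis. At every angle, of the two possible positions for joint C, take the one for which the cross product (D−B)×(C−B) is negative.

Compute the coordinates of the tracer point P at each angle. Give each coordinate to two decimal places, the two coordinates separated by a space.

A=(0,0), D=(9.00,0)
θ=52°: B = A + 1.00·(cos52°, sin52°) = (0.6157, 0.7880)
θ=52°: |BD| = 8.4213
θ=52°: circle(B,7.00) ∩ circle(D,8.00): a=3.3200, h=6.1626
θ=52°:   candidates: C₊=(4.4978,6.6129) cross=51.897; C₋=(3.3445,-5.6582) cross=-51.897
θ=52°:   branch - wants cross < 0 → take C=(3.3445,-5.6582) (cross=-51.897)
θ=52°: ex = (C−B)/|BC| = (0.3898,-0.9209); ey = (0.9209,0.3898)
θ=52°: P = B + 2.23·ex + 2.12·ey = (3.4373,-0.4391)
θ=75°: B = A + 1.00·(cos75°, sin75°) = (0.2588, 0.9659)
θ=75°: |BD| = 8.7944
θ=75°: circle(B,7.00) ∩ circle(D,8.00): a=3.5444, h=6.0363
θ=75°:   candidates: C₊=(4.4447,6.5765) cross=53.086; C₋=(3.1188,-5.4232) cross=-53.086
θ=75°:   branch - wants cross < 0 → take C=(3.1188,-5.4232) (cross=-53.086)
θ=75°: ex = (C−B)/|BC| = (0.4086,-0.9127); ey = (0.9127,0.4086)
θ=75°: P = B + 2.23·ex + 2.12·ey = (3.1049,-0.2033)

θ=52°: 3.44 -0.44
θ=75°: 3.10 -0.20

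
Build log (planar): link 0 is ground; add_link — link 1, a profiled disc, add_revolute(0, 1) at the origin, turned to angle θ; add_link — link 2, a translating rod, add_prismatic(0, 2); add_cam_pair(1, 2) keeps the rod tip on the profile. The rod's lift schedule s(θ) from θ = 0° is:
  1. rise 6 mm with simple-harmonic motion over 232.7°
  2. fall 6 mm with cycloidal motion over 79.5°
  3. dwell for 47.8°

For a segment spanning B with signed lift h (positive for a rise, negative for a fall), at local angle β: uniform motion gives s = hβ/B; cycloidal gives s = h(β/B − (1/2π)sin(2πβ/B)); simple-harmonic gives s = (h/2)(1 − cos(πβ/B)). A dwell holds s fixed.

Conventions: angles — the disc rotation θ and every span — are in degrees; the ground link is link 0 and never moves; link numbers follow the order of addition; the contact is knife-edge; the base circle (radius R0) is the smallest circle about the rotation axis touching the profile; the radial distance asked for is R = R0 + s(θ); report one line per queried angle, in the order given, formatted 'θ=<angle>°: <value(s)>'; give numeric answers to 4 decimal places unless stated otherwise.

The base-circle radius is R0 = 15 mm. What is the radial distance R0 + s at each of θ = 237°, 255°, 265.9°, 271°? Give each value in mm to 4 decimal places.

seg 1 [0°–232.7°] simple-harmonic, h=6: full span → s += 6 → s = 6.0000
seg 2 [232.7°–312.2°] cycloidal, h=-6: θ=237° here. β=4.3, B=79.5. -6·(0.0541 − sin(2π·0.0541)/(2π)) = -0.0062 → s = 5.9938
seg 2 [232.7°–312.2°] cycloidal, h=-6: θ=255° here. β=22.3, B=79.5. -6·(0.2805 − sin(2π·0.2805)/(2π)) = -0.7456 → s = 5.2544
seg 2 [232.7°–312.2°] cycloidal, h=-6: θ=265.9° here. β=33.2, B=79.5. -6·(0.4176 − sin(2π·0.4176)/(2π)) = -2.0331 → s = 3.9669
seg 2 [232.7°–312.2°] cycloidal, h=-6: θ=271° here. β=38.3, B=79.5. -6·(0.4818 − sin(2π·0.4818)/(2π)) = -2.7814 → s = 3.2186
θ=237°: R = R0 + s = 15 + 5.9938 = 20.9938
θ=255°: R = R0 + s = 15 + 5.2544 = 20.2544
θ=265.9°: R = R0 + s = 15 + 3.9669 = 18.9669
θ=271°: R = R0 + s = 15 + 3.2186 = 18.2186

θ=237°: 20.9938
θ=255°: 20.2544
θ=265.9°: 18.9669
θ=271°: 18.2186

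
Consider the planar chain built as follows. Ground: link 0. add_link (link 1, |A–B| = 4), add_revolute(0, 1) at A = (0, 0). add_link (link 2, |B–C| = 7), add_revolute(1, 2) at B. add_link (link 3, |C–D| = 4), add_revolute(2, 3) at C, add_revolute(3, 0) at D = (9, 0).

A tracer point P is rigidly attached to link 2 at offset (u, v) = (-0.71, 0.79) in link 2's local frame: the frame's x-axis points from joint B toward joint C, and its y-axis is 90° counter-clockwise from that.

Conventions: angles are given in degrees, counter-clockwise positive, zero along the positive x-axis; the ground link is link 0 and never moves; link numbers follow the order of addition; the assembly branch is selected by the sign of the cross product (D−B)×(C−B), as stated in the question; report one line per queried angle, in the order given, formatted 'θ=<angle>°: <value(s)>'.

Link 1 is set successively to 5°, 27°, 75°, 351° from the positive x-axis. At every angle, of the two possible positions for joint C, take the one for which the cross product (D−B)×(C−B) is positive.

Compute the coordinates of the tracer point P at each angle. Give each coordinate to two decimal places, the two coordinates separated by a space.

A=(0,0), D=(9.00,0)
θ=5°: B = A + 4.00·(cos5°, sin5°) = (3.9848, 0.3486)
θ=5°: |BD| = 5.0273
θ=5°: circle(B,7.00) ∩ circle(D,4.00): a=5.7957, h=3.9255
θ=5°:   candidates: C₊=(10.0388,3.8628) cross=19.735; C₋=(9.4943,-3.9693) cross=-19.735
θ=5°:   branch + wants cross > 0 → take C=(10.0388,3.8628) (cross=19.735)
θ=5°: ex = (C−B)/|BC| = (0.8649,0.5020); ey = (-0.5020,0.8649)
θ=5°: P = B + -0.71·ex + 0.79·ey = (2.9741,0.6754)
θ=27°: B = A + 4.00·(cos27°, sin27°) = (3.5640, 1.8160)
θ=27°: |BD| = 5.7313
θ=27°: circle(B,7.00) ∩ circle(D,4.00): a=5.7446, h=4.0000
θ=27°:   candidates: C₊=(10.2800,3.7897) cross=22.925; C₋=(7.7452,-3.7981) cross=-22.925
θ=27°:   branch + wants cross > 0 → take C=(10.2800,3.7897) (cross=22.925)
θ=27°: ex = (C−B)/|BC| = (0.9594,0.2820); ey = (-0.2820,0.9594)
θ=27°: P = B + -0.71·ex + 0.79·ey = (2.6601,2.3737)
θ=75°: B = A + 4.00·(cos75°, sin75°) = (1.0353, 3.8637)
θ=75°: |BD| = 8.8524
θ=75°: circle(B,7.00) ∩ circle(D,4.00): a=6.2901, h=3.0716
θ=75°:   candidates: C₊=(8.0353,3.8819) cross=27.191; C₋=(5.3540,-1.6452) cross=-27.191
θ=75°:   branch + wants cross > 0 → take C=(8.0353,3.8819) (cross=27.191)
θ=75°: ex = (C−B)/|BC| = (1.0000,0.0026); ey = (-0.0026,1.0000)
θ=75°: P = B + -0.71·ex + 0.79·ey = (0.3232,4.6519)
θ=351°: B = A + 4.00·(cos351°, sin351°) = (3.9508, -0.6257)
θ=351°: |BD| = 5.0879
θ=351°: circle(B,7.00) ∩ circle(D,4.00): a=5.7869, h=3.9384
θ=351°:   candidates: C₊=(9.2094,3.9945) cross=20.038; C₋=(10.1781,-3.8226) cross=-20.038
θ=351°:   branch + wants cross > 0 → take C=(9.2094,3.9945) (cross=20.038)
θ=351°: ex = (C−B)/|BC| = (0.7512,0.6600); ey = (-0.6600,0.7512)
θ=351°: P = B + -0.71·ex + 0.79·ey = (2.8959,-0.5009)

θ=5°: 2.97 0.68
θ=27°: 2.66 2.37
θ=75°: 0.32 4.65
θ=351°: 2.90 -0.50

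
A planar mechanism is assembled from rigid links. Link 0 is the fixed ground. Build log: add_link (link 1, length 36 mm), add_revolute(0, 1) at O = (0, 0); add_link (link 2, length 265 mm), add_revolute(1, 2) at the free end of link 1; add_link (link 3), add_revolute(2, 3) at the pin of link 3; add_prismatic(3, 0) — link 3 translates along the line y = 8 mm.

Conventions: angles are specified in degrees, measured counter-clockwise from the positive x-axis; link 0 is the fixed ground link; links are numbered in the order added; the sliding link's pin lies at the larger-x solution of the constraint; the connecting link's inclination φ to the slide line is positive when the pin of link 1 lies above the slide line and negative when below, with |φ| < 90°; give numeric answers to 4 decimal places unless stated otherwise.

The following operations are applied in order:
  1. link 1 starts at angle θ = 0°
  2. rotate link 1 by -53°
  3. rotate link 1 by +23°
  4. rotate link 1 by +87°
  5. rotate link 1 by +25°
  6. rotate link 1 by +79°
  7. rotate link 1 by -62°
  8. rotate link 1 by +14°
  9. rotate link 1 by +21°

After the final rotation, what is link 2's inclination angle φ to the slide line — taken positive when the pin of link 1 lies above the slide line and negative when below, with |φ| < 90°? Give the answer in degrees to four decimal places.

geometry: r = 36 mm, L = 265 mm, e = 8 mm; θ starts at 0°
rotate link 1 by -53°: θ ← 0° -53° = -53°
rotate link 1 by +23°: θ ← -53° +23° = -30°
rotate link 1 by +87°: θ ← -30° +87° = 57°
rotate link 1 by +25°: θ ← 57° +25° = 82°
rotate link 1 by +79°: θ ← 82° +79° = 161°
rotate link 1 by -62°: θ ← 161° -62° = 99°
rotate link 1 by +14°: θ ← 99° +14° = 113°
rotate link 1 by +21°: θ ← 113° +21° = 134°
h = r sin θ − e = 25.896233 − 8 = 17.896233
sin φ = h / L = 17.896233 / 265 = 0.06753295
φ = arcsin(0.06753295) = 3.872300°

3.8723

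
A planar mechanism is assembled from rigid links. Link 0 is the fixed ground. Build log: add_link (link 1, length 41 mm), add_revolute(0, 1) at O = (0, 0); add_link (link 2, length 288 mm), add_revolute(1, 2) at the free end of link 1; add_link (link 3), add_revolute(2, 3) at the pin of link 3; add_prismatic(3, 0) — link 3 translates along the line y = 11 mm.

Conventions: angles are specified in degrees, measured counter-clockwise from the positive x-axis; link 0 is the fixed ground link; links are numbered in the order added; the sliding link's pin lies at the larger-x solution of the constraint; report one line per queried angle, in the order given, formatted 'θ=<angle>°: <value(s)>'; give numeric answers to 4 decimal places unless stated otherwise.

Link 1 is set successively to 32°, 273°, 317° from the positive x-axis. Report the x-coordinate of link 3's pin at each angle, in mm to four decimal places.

geometry: r = 41 mm, L = 288 mm, e = 11 mm
θ=32°: crank pin P = (r cos θ, r sin θ) = (34.769972, 21.726690)
θ=32°: h = r sin θ − e = 21.726690 − 11 = 10.726690
θ=32°: x = r cos θ + √(L² − h²) = 34.769972 + 287.800170 = 322.570142
θ=273°: crank pin P = (r cos θ, r sin θ) = (2.145774, -40.943811)
θ=273°: h = r sin θ − e = -40.943811 − 11 = -51.943811
θ=273°: x = r cos θ + √(L² − h²) = 2.145774 + 283.276968 = 285.422742
θ=317°: crank pin P = (r cos θ, r sin θ) = (29.985502, -27.961933)
θ=317°: h = r sin θ − e = -27.961933 − 11 = -38.961933
θ=317°: x = r cos θ + √(L² − h²) = 29.985502 + 285.352357 = 315.337859

θ=32°: 322.5701
θ=273°: 285.4227
θ=317°: 315.3379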